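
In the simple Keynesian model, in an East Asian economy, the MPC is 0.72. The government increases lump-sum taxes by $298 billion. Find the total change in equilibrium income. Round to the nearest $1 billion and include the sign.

A lump-sum tax change of +$298 billion shifts disposable income by −$298 billion; first-round consumption changes by −c × ΔT = −0.72 × (+$298 billion) = −$214.56 billion.
Expenditure multiplier = 1/(1 − MPC) = 1/(1 − 0.72) = 1/0.28 ≈ 3.571.
The tax multiplier is −c × k ≈ −2.571, so ΔY = k × (−c·ΔT) = (−$214.56 billion) / 0.28 ≈ −$766 billion.

−$766 billion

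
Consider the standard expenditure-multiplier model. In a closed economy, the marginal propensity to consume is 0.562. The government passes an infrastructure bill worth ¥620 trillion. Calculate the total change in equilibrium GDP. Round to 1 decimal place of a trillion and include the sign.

+¥1,415.5 trillion

Government-spending multiplier = 1/(1 − MPC) = 1/(1 − 0.562) = 1/0.438 ≈ 2.283.
ΔY = k × ΔG = (+¥620 trillion) / 0.438 ≈ +¥1,415.5 trillion.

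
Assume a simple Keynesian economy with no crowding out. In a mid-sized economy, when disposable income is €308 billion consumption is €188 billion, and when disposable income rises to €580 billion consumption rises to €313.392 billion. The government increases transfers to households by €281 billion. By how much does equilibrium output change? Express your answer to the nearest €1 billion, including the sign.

MPC = ΔC/ΔYd = (313.392 − 188)/(580 − 308) = 125.392/272 = 0.461.
The transfer change shifts disposable income by +€281 billion, so first-round consumption changes by c·ΔTR = 0.461 × (+€281 billion) = +€129.541 billion.
Expenditure multiplier = 1/(1 − MPC) = 1/(1 − 0.461) = 1/0.539 ≈ 1.855.
The transfer multiplier is c × k ≈ 0.855, so ΔY = k × (c·ΔTR) = (+€129.541 billion) / 0.539 ≈ +€240 billion.

+€240 billion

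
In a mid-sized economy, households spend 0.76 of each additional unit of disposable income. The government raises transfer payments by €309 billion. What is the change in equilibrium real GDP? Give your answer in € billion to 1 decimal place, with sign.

The transfer change shifts disposable income by +€309 billion, so first-round consumption changes by c·ΔTR = 0.76 × (+€309 billion) = +€234.84 billion.
Expenditure multiplier = 1/(1 − MPC) = 1/(1 − 0.76) = 1/0.24 ≈ 4.167.
The transfer multiplier is c × k ≈ 3.167, so ΔY = k × (c·ΔTR) = (+€234.84 billion) / 0.24 = +€978.5 billion.

+€978.5 billion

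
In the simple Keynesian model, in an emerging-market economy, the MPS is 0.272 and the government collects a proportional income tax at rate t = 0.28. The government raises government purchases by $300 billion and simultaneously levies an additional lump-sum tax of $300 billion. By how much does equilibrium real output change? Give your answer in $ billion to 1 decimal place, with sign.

+$171.5 billion

MPC = 1 − MPS = 1 − 0.272 = 0.728.
Expenditure multiplier = 1/(1 − c(1−t)) = 1/(1 − 0.728×0.72) = 1/0.47584 ≈ 2.102.
ΔG contributes k·ΔG = (+$300 billion) / 0.47584 ≈ +$630.5 billion.
ΔT of +$300 billion changes first-round spending by −c·ΔT = −$218.4 billion, contributing k·(−c·ΔT) = (−$218.4 billion) / 0.47584 ≈ −$459 billion.
Net ΔY = k(ΔG − c·ΔT) = (+$81.6 billion) / 0.47584 ≈ +$171.5 billion.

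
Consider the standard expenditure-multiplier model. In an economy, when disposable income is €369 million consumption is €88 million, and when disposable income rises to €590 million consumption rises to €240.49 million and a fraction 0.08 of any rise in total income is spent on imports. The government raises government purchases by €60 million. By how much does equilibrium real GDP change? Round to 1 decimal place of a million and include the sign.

MPC = ΔC/ΔYd = (240.49 − 88)/(590 − 369) = 152.49/221 = 0.69.
Spending multiplier = 1/(1 − c + m) = 1/(1 − 0.69 + 0.08) = 1/0.39 ≈ 2.564.
ΔY = k × ΔG = (+€60 million) / 0.39 ≈ +€153.8 million.

+€153.8 million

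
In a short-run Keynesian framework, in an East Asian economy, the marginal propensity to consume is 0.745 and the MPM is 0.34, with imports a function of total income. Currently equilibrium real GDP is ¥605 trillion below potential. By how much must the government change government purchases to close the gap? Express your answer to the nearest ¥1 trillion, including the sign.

Spending multiplier = 1/(1 − c + m) = 1/(1 − 0.745 + 0.34) = 1/0.595 ≈ 1.681.
Need ΔY = +¥605 trillion, so ΔG = ΔY/k = (+¥605 trillion) × 0.595 ≈ +¥360 trillion.
The government should increase government purchases by ¥360 trillion.

+¥360 trillion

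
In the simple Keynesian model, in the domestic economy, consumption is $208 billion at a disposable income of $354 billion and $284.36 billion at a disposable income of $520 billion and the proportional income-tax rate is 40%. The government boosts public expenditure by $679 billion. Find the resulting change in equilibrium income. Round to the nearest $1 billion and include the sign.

+$938 billion

MPC = ΔC/ΔYd = (284.36 − 208)/(520 − 354) = 76.36/166 = 0.46.
Government-spending multiplier = 1/(1 − c(1−t)) = 1/(1 − 0.46×0.6) = 1/0.724 ≈ 1.381.
ΔY = k × ΔG = (+$679 billion) / 0.724 ≈ +$938 billion.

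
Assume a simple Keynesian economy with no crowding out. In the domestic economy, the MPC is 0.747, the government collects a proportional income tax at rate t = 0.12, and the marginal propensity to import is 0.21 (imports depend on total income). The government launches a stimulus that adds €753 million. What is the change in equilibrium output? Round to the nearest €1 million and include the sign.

+€1,363 million

Expenditure multiplier = 1/(1 − c(1−t) + m) = 1/(1 − 0.747×0.88 + 0.21) = 1/0.55264 ≈ 1.809.
ΔY = k × ΔG = (+€753 million) / 0.55264 ≈ +€1,363 million.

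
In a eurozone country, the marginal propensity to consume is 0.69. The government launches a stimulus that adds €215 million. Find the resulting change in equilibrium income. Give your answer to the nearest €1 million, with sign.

Government-spending multiplier = 1/(1 − MPC) = 1/(1 − 0.69) = 1/0.31 ≈ 3.226.
ΔY = k × ΔG = (+€215 million) / 0.31 ≈ +€694 million.

+€694 million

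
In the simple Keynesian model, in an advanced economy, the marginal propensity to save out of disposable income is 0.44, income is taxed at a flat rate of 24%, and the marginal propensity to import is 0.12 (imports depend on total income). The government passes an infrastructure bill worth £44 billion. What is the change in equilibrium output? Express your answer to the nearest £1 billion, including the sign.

+£63 billion

MPC = 1 − MPS = 1 − 0.44 = 0.56.
Expenditure multiplier = 1/(1 − c(1−t) + m) = 1/(1 − 0.56×0.76 + 0.12) = 1/0.6944 ≈ 1.44.
ΔY = k × ΔG = (+£44 billion) / 0.6944 ≈ +£63 billion.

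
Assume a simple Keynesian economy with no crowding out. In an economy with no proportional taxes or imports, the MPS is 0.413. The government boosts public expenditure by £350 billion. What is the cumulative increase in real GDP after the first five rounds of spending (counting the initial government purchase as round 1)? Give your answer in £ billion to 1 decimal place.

£788.4 billion

MPC = 1 − MPS = 1 − 0.413 = 0.587.
Round 1 adds ΔG = £350 billion; each later round is MPC = 0.587 times the previous.
After 5 rounds: 350 + 205.45 + 120.59915 + 70.79170105 + 41.55472851635 = ΔG·(1 − c^5)/(1 − c) = 350 × (1 − 0.069693216111707)/0.413 ≈ £788.4 billion.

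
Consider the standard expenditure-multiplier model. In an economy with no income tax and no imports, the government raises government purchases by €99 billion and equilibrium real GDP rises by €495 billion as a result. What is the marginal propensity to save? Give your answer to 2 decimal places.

0.20

Implied spending multiplier k = ΔY/ΔG = 495/99 = 5.
Since k = 1/(1 − MPC), MPC = 1 − 1/k = 1 − ΔG/ΔY = 1 − 99/495 = 0.80.
MPS = 1 − MPC = 0.20.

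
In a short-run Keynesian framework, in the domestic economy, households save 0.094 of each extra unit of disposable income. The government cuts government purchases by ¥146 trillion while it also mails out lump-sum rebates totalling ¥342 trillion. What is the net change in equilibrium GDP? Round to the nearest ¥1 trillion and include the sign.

+¥1,743 trillion

MPC = 1 − MPS = 1 − 0.094 = 0.906.
Expenditure multiplier = 1/(1 − MPC) = 1/(1 − 0.906) = 1/0.094 ≈ 10.638.
ΔG contributes k·ΔG = (−¥146 trillion) / 0.094 ≈ −¥1,553.2 trillion.
ΔT of −¥342 trillion changes first-round spending by −c·ΔT = +¥309.852 trillion, contributing k·(−c·ΔT) = (+¥309.852 trillion) / 0.094 ≈ +¥3,296.3 trillion.
Net ΔY = k(ΔG − c·ΔT) = (+¥163.852 trillion) / 0.094 ≈ +¥1,743 trillion.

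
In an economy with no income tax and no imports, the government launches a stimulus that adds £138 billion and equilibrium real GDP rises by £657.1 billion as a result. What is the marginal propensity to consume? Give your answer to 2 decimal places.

0.79

Implied spending multiplier k = ΔY/ΔG = 657.1/138 ≈ 4.7616.
Since k = 1/(1 − MPC), MPC = 1 − 1/k = 1 − ΔG/ΔY = 1 − 138/657.1 ≈ 0.79.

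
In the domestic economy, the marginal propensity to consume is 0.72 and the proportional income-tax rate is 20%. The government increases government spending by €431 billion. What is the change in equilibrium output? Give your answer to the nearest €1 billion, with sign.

Government-spending multiplier = 1/(1 − c(1−t)) = 1/(1 − 0.72×0.8) = 1/0.424 ≈ 2.358.
ΔY = k × ΔG = (+€431 billion) / 0.424 ≈ +€1,017 billion.

+€1,017 billion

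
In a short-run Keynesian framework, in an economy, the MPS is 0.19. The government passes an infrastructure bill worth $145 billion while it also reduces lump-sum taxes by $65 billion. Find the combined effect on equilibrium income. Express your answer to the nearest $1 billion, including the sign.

+$1,040 billion

MPC = 1 − MPS = 1 − 0.19 = 0.81.
Expenditure multiplier = 1/(1 − MPC) = 1/(1 − 0.81) = 1/0.19 ≈ 5.263.
ΔG contributes k·ΔG = (+$145 billion) / 0.19 ≈ +$763.2 billion.
ΔT of −$65 billion changes first-round spending by −c·ΔT = +$52.65 billion, contributing k·(−c·ΔT) = (+$52.65 billion) / 0.19 ≈ +$277.1 billion.
Net ΔY = k(ΔG − c·ΔT) = (+$197.65 billion) / 0.19 ≈ +$1,040 billion.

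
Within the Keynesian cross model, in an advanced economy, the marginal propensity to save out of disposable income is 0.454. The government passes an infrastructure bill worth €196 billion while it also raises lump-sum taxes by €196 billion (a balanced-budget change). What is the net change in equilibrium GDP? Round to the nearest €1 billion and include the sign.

MPC = 1 − MPS = 1 − 0.454 = 0.546.
Expenditure multiplier = 1/(1 − MPC) = 1/(1 − 0.546) = 1/0.454 ≈ 2.203.
ΔG contributes k·ΔG = (+€196 billion) / 0.454 ≈ +€431.7 billion.
ΔT of +€196 billion changes first-round spending by −c·ΔT = −€107.016 billion, contributing k·(−c·ΔT) = (−€107.016 billion) / 0.454 ≈ −€235.7 billion.
With ΔG = ΔT and no other leakages, the balanced-budget multiplier is 1, so ΔY = ΔG = +€196 billion.

+€196 billion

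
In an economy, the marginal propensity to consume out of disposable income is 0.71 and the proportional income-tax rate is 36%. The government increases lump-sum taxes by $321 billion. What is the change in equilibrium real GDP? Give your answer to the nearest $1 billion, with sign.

A lump-sum tax change of +$321 billion shifts disposable income by −$321 billion; first-round consumption changes by −c × ΔT = −0.71 × (+$321 billion) = −$227.91 billion.
Expenditure multiplier = 1/(1 − c(1−t)) = 1/(1 − 0.71×0.64) = 1/0.5456 ≈ 1.833.
The tax multiplier is −c × k ≈ −1.301, so ΔY = k × (−c·ΔT) = (−$227.91 billion) / 0.5456 ≈ −$418 billion.

−$418 billion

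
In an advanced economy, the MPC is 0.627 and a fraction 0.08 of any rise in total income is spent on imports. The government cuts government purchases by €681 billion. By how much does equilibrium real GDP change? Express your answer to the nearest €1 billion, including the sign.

−€1,503 billion

Spending multiplier = 1/(1 − c + m) = 1/(1 − 0.627 + 0.08) = 1/0.453 ≈ 2.208.
ΔY = k × ΔG = (−€681 billion) / 0.453 ≈ −€1,503 billion.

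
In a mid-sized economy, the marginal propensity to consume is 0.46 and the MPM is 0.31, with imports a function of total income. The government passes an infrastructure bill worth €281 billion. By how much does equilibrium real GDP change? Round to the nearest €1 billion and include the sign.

Expenditure multiplier = 1/(1 − c + m) = 1/(1 − 0.46 + 0.31) = 1/0.85 ≈ 1.176.
ΔY = k × ΔG = (+€281 billion) / 0.85 ≈ +€331 billion.

+€331 billion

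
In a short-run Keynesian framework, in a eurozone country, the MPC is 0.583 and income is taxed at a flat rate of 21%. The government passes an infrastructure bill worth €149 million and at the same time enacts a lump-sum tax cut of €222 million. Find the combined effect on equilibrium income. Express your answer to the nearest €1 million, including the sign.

+€516 million

Expenditure multiplier = 1/(1 − c(1−t)) = 1/(1 − 0.583×0.79) = 1/0.53943 ≈ 1.854.
ΔG contributes k·ΔG = (+€149 million) / 0.53943 ≈ +€276.2 million.
ΔT of −€222 million changes first-round spending by −c·ΔT = +€129.426 million, contributing k·(−c·ΔT) = (+€129.426 million) / 0.53943 ≈ +€239.9 million.
Net ΔY = k(ΔG − c·ΔT) = (+€278.426 million) / 0.53943 ≈ +€516 million.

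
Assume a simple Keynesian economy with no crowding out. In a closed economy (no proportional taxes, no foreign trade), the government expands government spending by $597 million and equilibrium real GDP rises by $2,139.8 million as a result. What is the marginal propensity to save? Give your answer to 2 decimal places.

Implied spending multiplier k = ΔY/ΔG = 2,139.8/597 ≈ 3.5843.
Since k = 1/(1 − MPC), MPC = 1 − 1/k = 1 − ΔG/ΔY = 1 − 597/2,139.8 ≈ 0.72.
MPS = 1 − MPC = 0.28.

0.28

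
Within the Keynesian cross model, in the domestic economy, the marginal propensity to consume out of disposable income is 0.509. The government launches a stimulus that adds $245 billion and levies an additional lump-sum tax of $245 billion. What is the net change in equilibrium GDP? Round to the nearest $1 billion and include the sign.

+$245 billion

Expenditure multiplier = 1/(1 − MPC) = 1/(1 − 0.509) = 1/0.491 ≈ 2.037.
ΔG contributes k·ΔG = (+$245 billion) / 0.491 ≈ +$499 billion.
ΔT of +$245 billion changes first-round spending by −c·ΔT = −$124.705 billion, contributing k·(−c·ΔT) = (−$124.705 billion) / 0.491 ≈ −$254 billion.
With ΔG = ΔT and no other leakages, the balanced-budget multiplier is 1, so ΔY = ΔG = +$245 billion.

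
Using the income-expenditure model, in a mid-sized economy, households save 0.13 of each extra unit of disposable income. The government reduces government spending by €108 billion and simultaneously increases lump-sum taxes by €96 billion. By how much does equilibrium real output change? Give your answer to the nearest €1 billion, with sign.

MPC = 1 − MPS = 1 − 0.13 = 0.87.
Expenditure multiplier = 1/(1 − MPC) = 1/(1 − 0.87) = 1/0.13 ≈ 7.692.
ΔG contributes k·ΔG = (−€108 billion) / 0.13 ≈ −€830.8 billion.
ΔT of +€96 billion changes first-round spending by −c·ΔT = −€83.52 billion, contributing k·(−c·ΔT) = (−€83.52 billion) / 0.13 ≈ −€642.5 billion.
Net ΔY = k(ΔG − c·ΔT) = (−€191.52 billion) / 0.13 ≈ −€1,473 billion.

−€1,473 billion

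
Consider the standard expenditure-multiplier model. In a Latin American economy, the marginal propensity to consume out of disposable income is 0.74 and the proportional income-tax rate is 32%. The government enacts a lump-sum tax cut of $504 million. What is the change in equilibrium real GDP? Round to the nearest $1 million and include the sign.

A lump-sum tax change of −$504 million shifts disposable income by +$504 million; first-round consumption changes by −c × ΔT = −0.74 × (−$504 million) = +$372.96 million.
Expenditure multiplier = 1/(1 − c(1−t)) = 1/(1 − 0.74×0.68) = 1/0.4968 ≈ 2.013.
The tax multiplier is −c × k ≈ −1.49, so ΔY = k × (−c·ΔT) = (+$372.96 million) / 0.4968 ≈ +$751 million.

+$751 million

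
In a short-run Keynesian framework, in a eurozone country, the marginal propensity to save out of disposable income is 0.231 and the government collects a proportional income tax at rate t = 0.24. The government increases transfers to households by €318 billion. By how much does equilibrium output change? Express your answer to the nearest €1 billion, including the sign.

MPC = 1 − MPS = 1 − 0.231 = 0.769.
The transfer change shifts disposable income by +€318 billion, so first-round consumption changes by c·ΔTR = 0.769 × (+€318 billion) = +€244.542 billion.
Expenditure multiplier = 1/(1 − c(1−t)) = 1/(1 − 0.769×0.76) = 1/0.41556 ≈ 2.406.
The transfer multiplier is c × k ≈ 1.851, so ΔY = k × (c·ΔTR) = (+€244.542 billion) / 0.41556 ≈ +€588 billion.

+€588 billion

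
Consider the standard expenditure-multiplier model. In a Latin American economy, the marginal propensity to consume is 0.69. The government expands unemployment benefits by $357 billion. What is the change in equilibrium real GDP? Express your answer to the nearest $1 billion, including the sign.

The transfer change shifts disposable income by +$357 billion, so first-round consumption changes by c·ΔTR = 0.69 × (+$357 billion) = +$246.33 billion.
Expenditure multiplier = 1/(1 − MPC) = 1/(1 − 0.69) = 1/0.31 ≈ 3.226.
The transfer multiplier is c × k ≈ 2.226, so ΔY = k × (c·ΔTR) = (+$246.33 billion) / 0.31 ≈ +$795 billion.

+$795 billion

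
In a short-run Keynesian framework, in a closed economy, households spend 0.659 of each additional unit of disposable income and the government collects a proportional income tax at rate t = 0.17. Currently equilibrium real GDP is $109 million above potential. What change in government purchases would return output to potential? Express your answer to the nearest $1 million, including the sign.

Spending multiplier = 1/(1 − c(1−t)) = 1/(1 − 0.659×0.83) = 1/0.45303 ≈ 2.207.
Need ΔY = −$109 million, so ΔG = ΔY/k = (−$109 million) × 0.45303 ≈ −$49 million.
The government should cut government purchases by $49 million.

−$49 million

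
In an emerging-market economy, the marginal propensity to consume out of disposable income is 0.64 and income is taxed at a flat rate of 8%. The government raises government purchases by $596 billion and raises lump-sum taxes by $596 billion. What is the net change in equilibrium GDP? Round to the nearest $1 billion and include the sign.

+$522 billion

Expenditure multiplier = 1/(1 − c(1−t)) = 1/(1 − 0.64×0.92) = 1/0.4112 ≈ 2.432.
ΔG contributes k·ΔG = (+$596 billion) / 0.4112 ≈ +$1,449.4 billion.
ΔT of +$596 billion changes first-round spending by −c·ΔT = −$381.44 billion, contributing k·(−c·ΔT) = (−$381.44 billion) / 0.4112 ≈ −$927.6 billion.
Net ΔY = k(ΔG − c·ΔT) = (+$214.56 billion) / 0.4112 ≈ +$522 billion.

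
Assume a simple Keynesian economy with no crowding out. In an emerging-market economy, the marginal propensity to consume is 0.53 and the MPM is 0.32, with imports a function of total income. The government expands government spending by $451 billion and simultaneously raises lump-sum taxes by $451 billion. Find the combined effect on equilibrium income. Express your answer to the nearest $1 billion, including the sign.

+$268 billion

Expenditure multiplier = 1/(1 − c + m) = 1/(1 − 0.53 + 0.32) = 1/0.79 ≈ 1.266.
ΔG contributes k·ΔG = (+$451 billion) / 0.79 ≈ +$570.9 billion.
ΔT of +$451 billion changes first-round spending by −c·ΔT = −$239.03 billion, contributing k·(−c·ΔT) = (−$239.03 billion) / 0.79 ≈ −$302.6 billion.
Net ΔY = k(ΔG − c·ΔT) = (+$211.97 billion) / 0.79 ≈ +$268 billion.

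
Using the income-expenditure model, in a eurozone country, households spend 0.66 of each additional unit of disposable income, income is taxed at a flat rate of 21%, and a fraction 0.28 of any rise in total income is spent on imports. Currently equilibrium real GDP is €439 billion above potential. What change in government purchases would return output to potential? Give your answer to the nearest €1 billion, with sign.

−€333 billion

Spending multiplier = 1/(1 − c(1−t) + m) = 1/(1 − 0.66×0.79 + 0.28) = 1/0.7586 ≈ 1.318.
Need ΔY = −€439 billion, so ΔG = ΔY/k = (−€439 billion) × 0.7586 ≈ −€333 billion.
The government should cut government purchases by €333 billion.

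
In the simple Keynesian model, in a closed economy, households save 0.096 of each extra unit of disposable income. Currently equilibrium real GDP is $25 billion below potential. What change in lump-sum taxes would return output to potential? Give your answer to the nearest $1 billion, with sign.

MPC = 1 − MPS = 1 − 0.096 = 0.904.
Spending multiplier = 1/(1 − MPC) = 1/(1 − 0.904) = 1/0.096 ≈ 10.417.
Tax multiplier = −c·k = −0.904/0.096 ≈ −9.417. Need ΔY = +$25 billion, so ΔT = ΔY/(−c·k) = −(+$25 billion) × 0.096 / 0.904 ≈ −$3 billion.
The government should cut lump-sum taxes by $3 billion.

−$3 billion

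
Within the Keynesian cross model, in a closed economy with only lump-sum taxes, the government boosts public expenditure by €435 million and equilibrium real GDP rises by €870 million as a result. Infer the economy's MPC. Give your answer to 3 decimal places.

Implied spending multiplier k = ΔY/ΔG = 870/435 = 2.
Since k = 1/(1 − MPC), MPC = 1 − 1/k = 1 − ΔG/ΔY = 1 − 435/870 = 0.500.

0.500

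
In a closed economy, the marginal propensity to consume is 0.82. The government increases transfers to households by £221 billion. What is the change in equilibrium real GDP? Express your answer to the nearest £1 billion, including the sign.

The transfer change shifts disposable income by +£221 billion, so first-round consumption changes by c·ΔTR = 0.82 × (+£221 billion) = +£181.22 billion.
Expenditure multiplier = 1/(1 − MPC) = 1/(1 − 0.82) = 1/0.18 ≈ 5.556.
The transfer multiplier is c × k ≈ 4.556, so ΔY = k × (c·ΔTR) = (+£181.22 billion) / 0.18 ≈ +£1,007 billion.

+£1,007 billion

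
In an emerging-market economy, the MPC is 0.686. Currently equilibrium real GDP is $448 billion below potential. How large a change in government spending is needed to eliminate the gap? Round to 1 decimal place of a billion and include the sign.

Spending multiplier = 1/(1 − MPC) = 1/(1 − 0.686) = 1/0.314 ≈ 3.185.
Need ΔY = +$448 billion, so ΔG = ΔY/k = (+$448 billion) × 0.314 ≈ +$140.7 billion.
The government should increase government spending by $140.7 billion.

+$140.7 billion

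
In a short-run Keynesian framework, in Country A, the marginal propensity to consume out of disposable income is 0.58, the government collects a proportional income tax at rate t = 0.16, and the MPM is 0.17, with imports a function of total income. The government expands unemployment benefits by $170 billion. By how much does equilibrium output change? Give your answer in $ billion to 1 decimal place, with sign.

The transfer change shifts disposable income by +$170 billion, so first-round consumption changes by c·ΔTR = 0.58 × (+$170 billion) = +$98.6 billion.
Expenditure multiplier = 1/(1 − c(1−t) + m) = 1/(1 − 0.58×0.84 + 0.17) = 1/0.6828 ≈ 1.465.
The transfer multiplier is c × k ≈ 0.849, so ΔY = k × (c·ΔTR) = (+$98.6 billion) / 0.6828 ≈ +$144.4 billion.

+$144.4 billion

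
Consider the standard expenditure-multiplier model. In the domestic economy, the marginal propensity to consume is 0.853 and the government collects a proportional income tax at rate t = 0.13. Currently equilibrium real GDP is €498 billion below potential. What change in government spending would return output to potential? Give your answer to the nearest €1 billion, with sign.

Spending multiplier = 1/(1 − c(1−t)) = 1/(1 − 0.853×0.87) = 1/0.25789 ≈ 3.878.
Need ΔY = +€498 billion, so ΔG = ΔY/k = (+€498 billion) × 0.25789 ≈ +€128 billion.
The government should increase government spending by €128 billion.

+€128 billion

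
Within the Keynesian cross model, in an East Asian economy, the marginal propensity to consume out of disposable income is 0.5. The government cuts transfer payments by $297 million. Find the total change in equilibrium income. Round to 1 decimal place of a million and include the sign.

−$297.0 million

The transfer change shifts disposable income by −$297 million, so first-round consumption changes by c·ΔTR = 0.5 × (−$297 million) = −$148.5 million.
Expenditure multiplier = 1/(1 − MPC) = 1/(1 − 0.5) = 1/0.5 = 2.
The transfer multiplier is c × k = 1, so ΔY = k × (c·ΔTR) = (−$148.5 million) / 0.5 = −$297 million.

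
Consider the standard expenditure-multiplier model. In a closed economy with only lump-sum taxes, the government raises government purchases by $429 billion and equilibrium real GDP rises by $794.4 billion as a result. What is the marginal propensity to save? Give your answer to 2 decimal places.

0.54

Implied spending multiplier k = ΔY/ΔG = 794.4/429 ≈ 1.8517.
Since k = 1/(1 − MPC), MPC = 1 − 1/k = 1 − ΔG/ΔY = 1 − 429/794.4 ≈ 0.46.
MPS = 1 − MPC = 0.54.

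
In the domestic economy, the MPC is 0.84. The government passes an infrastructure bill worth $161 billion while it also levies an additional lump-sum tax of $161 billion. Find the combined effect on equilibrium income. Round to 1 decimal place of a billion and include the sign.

+$161.0 billion

Expenditure multiplier = 1/(1 − MPC) = 1/(1 − 0.84) = 1/0.16 = 6.25.
ΔG contributes k·ΔG = (+$161 billion) / 0.16 ≈ +$1,006.3 billion.
ΔT of +$161 billion changes first-round spending by −c·ΔT = −$135.24 billion, contributing k·(−c·ΔT) = (−$135.24 billion) / 0.16 ≈ −$845.3 billion.
With ΔG = ΔT and no other leakages, the balanced-budget multiplier is 1, so ΔY = ΔG = +$161 billion.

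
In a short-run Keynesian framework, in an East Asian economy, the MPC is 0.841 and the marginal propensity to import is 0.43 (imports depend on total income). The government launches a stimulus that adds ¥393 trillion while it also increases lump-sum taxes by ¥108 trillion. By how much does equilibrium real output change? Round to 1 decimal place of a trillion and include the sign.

Expenditure multiplier = 1/(1 − c + m) = 1/(1 − 0.841 + 0.43) = 1/0.589 ≈ 1.698.
ΔG contributes k·ΔG = (+¥393 trillion) / 0.589 ≈ +¥667.2 trillion.
ΔT of +¥108 trillion changes first-round spending by −c·ΔT = −¥90.828 trillion, contributing k·(−c·ΔT) = (−¥90.828 trillion) / 0.589 ≈ −¥154.2 trillion.
Net ΔY = k(ΔG − c·ΔT) = (+¥302.172 trillion) / 0.589 ≈ +¥513 trillion.

+¥513.0 trillion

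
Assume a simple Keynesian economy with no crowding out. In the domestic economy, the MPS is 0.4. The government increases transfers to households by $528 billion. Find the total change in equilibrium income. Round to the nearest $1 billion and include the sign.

MPC = 1 − MPS = 1 − 0.4 = 0.6.
The transfer change shifts disposable income by +$528 billion, so first-round consumption changes by c·ΔTR = 0.6 × (+$528 billion) = +$316.8 billion.
Expenditure multiplier = 1/(1 − MPC) = 1/(1 − 0.6) = 1/0.4 = 2.5.
The transfer multiplier is c × k = 1.5, so ΔY = k × (c·ΔTR) = (+$316.8 billion) / 0.4 = +$792 billion.

+$792 billion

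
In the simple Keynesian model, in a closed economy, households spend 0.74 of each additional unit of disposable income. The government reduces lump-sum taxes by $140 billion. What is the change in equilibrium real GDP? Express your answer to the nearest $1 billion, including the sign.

A lump-sum tax change of −$140 billion shifts disposable income by +$140 billion; first-round consumption changes by −c × ΔT = −0.74 × (−$140 billion) = +$103.6 billion.
Expenditure multiplier = 1/(1 − MPC) = 1/(1 − 0.74) = 1/0.26 ≈ 3.846.
The tax multiplier is −c × k ≈ −2.846, so ΔY = k × (−c·ΔT) = (+$103.6 billion) / 0.26 ≈ +$398 billion.

+$398 billion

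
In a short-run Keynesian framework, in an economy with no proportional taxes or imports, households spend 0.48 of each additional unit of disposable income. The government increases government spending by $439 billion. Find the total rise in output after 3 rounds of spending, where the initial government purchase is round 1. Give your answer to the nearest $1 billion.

Round 1 adds ΔG = $439 billion; each later round is MPC = 0.48 times the previous.
After 3 rounds: 439 + 210.72 + 101.1456 = ΔG·(1 − c^3)/(1 − c) = 439 × (1 − 0.110592)/0.52 ≈ $751 billion.

$751 billion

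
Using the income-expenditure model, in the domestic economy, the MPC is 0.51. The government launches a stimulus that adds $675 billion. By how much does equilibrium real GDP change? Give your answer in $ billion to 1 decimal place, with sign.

+$1,377.6 billion

Government-spending multiplier = 1/(1 − MPC) = 1/(1 − 0.51) = 1/0.49 ≈ 2.041.
ΔY = k × ΔG = (+$675 billion) / 0.49 ≈ +$1,377.6 billion.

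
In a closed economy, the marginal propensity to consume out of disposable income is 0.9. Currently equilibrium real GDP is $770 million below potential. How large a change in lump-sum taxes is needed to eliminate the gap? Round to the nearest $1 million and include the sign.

−$86 million

Spending multiplier = 1/(1 − MPC) = 1/(1 − 0.9) = 1/0.1 = 10.
Tax multiplier = −c·k = −0.9/0.1 = −9. Need ΔY = +$770 million, so ΔT = ΔY/(−c·k) = −(+$770 million) × 0.1 / 0.9 ≈ −$86 million.
The government should cut lump-sum taxes by $86 million.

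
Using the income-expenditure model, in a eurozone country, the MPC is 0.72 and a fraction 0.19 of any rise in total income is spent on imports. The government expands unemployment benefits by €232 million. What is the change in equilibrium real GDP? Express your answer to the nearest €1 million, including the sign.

+€355 million

The transfer change shifts disposable income by +€232 million, so first-round consumption changes by c·ΔTR = 0.72 × (+€232 million) = +€167.04 million.
Expenditure multiplier = 1/(1 − c + m) = 1/(1 − 0.72 + 0.19) = 1/0.47 ≈ 2.128.
The transfer multiplier is c × k ≈ 1.532, so ΔY = k × (c·ΔTR) = (+€167.04 million) / 0.47 ≈ +€355 million.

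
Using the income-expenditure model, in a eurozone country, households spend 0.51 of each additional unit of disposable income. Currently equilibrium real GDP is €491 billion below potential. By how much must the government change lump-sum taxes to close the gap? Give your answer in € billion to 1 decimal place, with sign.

−€471.7 billion

Spending multiplier = 1/(1 − MPC) = 1/(1 − 0.51) = 1/0.49 ≈ 2.041.
Tax multiplier = −c·k = −0.51/0.49 ≈ −1.041. Need ΔY = +€491 billion, so ΔT = ΔY/(−c·k) = −(+€491 billion) × 0.49 / 0.51 ≈ −€471.7 billion.
The government should cut lump-sum taxes by €471.7 billion.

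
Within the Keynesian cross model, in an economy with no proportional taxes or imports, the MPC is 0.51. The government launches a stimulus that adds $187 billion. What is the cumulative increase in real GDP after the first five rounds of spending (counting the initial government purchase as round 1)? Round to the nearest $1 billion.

Round 1 adds ΔG = $187 billion; each later round is MPC = 0.51 times the previous.
After 5 rounds: 187 + 95.37 + 48.6387 + 24.805737 + 12.65092587 = ΔG·(1 − c^5)/(1 − c) = 187 × (1 − 0.0345025251)/0.49 ≈ $368 billion.

$368 billion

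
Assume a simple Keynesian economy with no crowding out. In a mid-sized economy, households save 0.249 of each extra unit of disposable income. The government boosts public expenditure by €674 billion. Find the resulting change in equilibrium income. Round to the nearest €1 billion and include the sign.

MPC = 1 − MPS = 1 − 0.249 = 0.751.
Government-spending multiplier = 1/(1 − MPC) = 1/(1 − 0.751) = 1/0.249 ≈ 4.016.
ΔY = k × ΔG = (+€674 billion) / 0.249 ≈ +€2,707 billion.

+€2,707 billion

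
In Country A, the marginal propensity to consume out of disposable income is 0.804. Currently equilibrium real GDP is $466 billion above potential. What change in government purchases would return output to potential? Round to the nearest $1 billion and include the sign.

Spending multiplier = 1/(1 − MPC) = 1/(1 − 0.804) = 1/0.196 ≈ 5.102.
Need ΔY = −$466 billion, so ΔG = ΔY/k = (−$466 billion) × 0.196 ≈ −$91 billion.
The government should cut government purchases by $91 billion.

−$91 billion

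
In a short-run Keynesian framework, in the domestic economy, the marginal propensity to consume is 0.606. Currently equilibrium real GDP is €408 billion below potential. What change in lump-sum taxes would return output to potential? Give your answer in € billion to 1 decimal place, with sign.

Spending multiplier = 1/(1 − MPC) = 1/(1 − 0.606) = 1/0.394 ≈ 2.538.
Tax multiplier = −c·k = −0.606/0.394 ≈ −1.538. Need ΔY = +€408 billion, so ΔT = ΔY/(−c·k) = −(+€408 billion) × 0.394 / 0.606 ≈ −€265.3 billion.
The government should cut lump-sum taxes by €265.3 billion.

−€265.3 billion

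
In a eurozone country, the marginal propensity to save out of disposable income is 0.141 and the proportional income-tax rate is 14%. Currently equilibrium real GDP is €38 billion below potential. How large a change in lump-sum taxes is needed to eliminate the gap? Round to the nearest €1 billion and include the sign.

−€12 billion

MPC = 1 − MPS = 1 − 0.141 = 0.859.
Spending multiplier = 1/(1 − c(1−t)) = 1/(1 − 0.859×0.86) = 1/0.26126 ≈ 3.828.
Tax multiplier = −c·k = −0.859/0.26126 ≈ −3.288. Need ΔY = +€38 billion, so ΔT = ΔY/(−c·k) = −(+€38 billion) × 0.26126 / 0.859 ≈ −€12 billion.
The government should cut lump-sum taxes by €12 billion.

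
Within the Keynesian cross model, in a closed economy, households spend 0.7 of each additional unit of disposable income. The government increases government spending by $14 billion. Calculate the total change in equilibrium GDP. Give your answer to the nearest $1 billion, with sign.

+$47 billion

Government-spending multiplier = 1/(1 − MPC) = 1/(1 − 0.7) = 1/0.3 ≈ 3.333.
ΔY = k × ΔG = (+$14 billion) / 0.3 ≈ +$47 billion.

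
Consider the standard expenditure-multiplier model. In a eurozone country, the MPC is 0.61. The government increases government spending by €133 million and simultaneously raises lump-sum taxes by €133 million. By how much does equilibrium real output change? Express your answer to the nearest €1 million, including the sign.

+€133 million

Expenditure multiplier = 1/(1 − MPC) = 1/(1 − 0.61) = 1/0.39 ≈ 2.564.
ΔG contributes k·ΔG = (+€133 million) / 0.39 ≈ +€341 million.
ΔT of +€133 million changes first-round spending by −c·ΔT = −€81.13 million, contributing k·(−c·ΔT) = (−€81.13 million) / 0.39 ≈ −€208 million.
With ΔG = ΔT and no other leakages, the balanced-budget multiplier is 1, so ΔY = ΔG = +€133 million.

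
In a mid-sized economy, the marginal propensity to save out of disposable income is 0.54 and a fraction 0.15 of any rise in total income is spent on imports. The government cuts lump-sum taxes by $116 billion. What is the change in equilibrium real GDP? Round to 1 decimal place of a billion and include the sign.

MPC = 1 − MPS = 1 − 0.54 = 0.46.
A lump-sum tax change of −$116 billion shifts disposable income by +$116 billion; first-round consumption changes by −c × ΔT = −0.46 × (−$116 billion) = +$53.36 billion.
Expenditure multiplier = 1/(1 − c + m) = 1/(1 − 0.46 + 0.15) = 1/0.69 ≈ 1.449.
The tax multiplier is −c × k ≈ −0.667, so ΔY = k × (−c·ΔT) = (+$53.36 billion) / 0.69 ≈ +$77.3 billion.

+$77.3 billion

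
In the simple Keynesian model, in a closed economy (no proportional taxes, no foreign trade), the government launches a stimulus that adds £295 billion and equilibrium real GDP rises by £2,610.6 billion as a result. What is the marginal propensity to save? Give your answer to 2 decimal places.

0.11

Implied spending multiplier k = ΔY/ΔG = 2,610.6/295 ≈ 8.8495.
Since k = 1/(1 − MPC), MPC = 1 − 1/k = 1 − ΔG/ΔY = 1 − 295/2,610.6 ≈ 0.89.
MPS = 1 − MPC = 0.11.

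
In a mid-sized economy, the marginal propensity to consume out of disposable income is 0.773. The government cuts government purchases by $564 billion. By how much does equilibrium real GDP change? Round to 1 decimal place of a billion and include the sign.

−$2,484.6 billion

Government-spending multiplier = 1/(1 − MPC) = 1/(1 − 0.773) = 1/0.227 ≈ 4.405.
ΔY = k × ΔG = (−$564 billion) / 0.227 ≈ −$2,484.6 billion.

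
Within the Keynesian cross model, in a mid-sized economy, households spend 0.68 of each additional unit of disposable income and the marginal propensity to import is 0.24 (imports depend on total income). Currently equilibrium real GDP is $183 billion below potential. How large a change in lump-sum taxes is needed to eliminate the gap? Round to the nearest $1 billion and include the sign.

Spending multiplier = 1/(1 − c + m) = 1/(1 − 0.68 + 0.24) = 1/0.56 ≈ 1.786.
Tax multiplier = −c·k = −0.68/0.56 ≈ −1.214. Need ΔY = +$183 billion, so ΔT = ΔY/(−c·k) = −(+$183 billion) × 0.56 / 0.68 ≈ −$151 billion.
The government should cut lump-sum taxes by $151 billion.

−$151 billion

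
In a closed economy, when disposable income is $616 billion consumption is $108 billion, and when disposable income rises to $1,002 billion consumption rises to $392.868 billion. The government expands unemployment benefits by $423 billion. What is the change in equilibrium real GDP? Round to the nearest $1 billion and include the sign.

MPC = ΔC/ΔYd = (392.868 − 108)/(1,002 − 616) = 284.868/386 = 0.738.
The transfer change shifts disposable income by +$423 billion, so first-round consumption changes by c·ΔTR = 0.738 × (+$423 billion) = +$312.174 billion.
Expenditure multiplier = 1/(1 − MPC) = 1/(1 − 0.738) = 1/0.262 ≈ 3.817.
The transfer multiplier is c × k ≈ 2.817, so ΔY = k × (c·ΔTR) = (+$312.174 billion) / 0.262 ≈ +$1,192 billion.

+$1,192 billion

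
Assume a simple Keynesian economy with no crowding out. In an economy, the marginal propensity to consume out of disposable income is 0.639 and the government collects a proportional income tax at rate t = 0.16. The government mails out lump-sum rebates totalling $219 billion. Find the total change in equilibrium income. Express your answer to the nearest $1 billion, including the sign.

A lump-sum tax change of −$219 billion shifts disposable income by +$219 billion; first-round consumption changes by −c × ΔT = −0.639 × (−$219 billion) = +$139.941 billion.
Expenditure multiplier = 1/(1 − c(1−t)) = 1/(1 − 0.639×0.84) = 1/0.46324 ≈ 2.159.
The tax multiplier is −c × k ≈ −1.379, so ΔY = k × (−c·ΔT) = (+$139.941 billion) / 0.46324 ≈ +$302 billion.

+$302 billion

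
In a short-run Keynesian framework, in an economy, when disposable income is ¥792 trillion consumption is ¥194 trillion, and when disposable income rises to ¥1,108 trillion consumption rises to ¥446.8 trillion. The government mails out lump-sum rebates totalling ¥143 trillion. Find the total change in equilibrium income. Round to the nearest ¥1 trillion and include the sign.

MPC = ΔC/ΔYd = (446.8 − 194)/(1,108 − 792) = 252.8/316 = 0.8.
A lump-sum tax change of −¥143 trillion shifts disposable income by +¥143 trillion; first-round consumption changes by −c × ΔT = −0.8 × (−¥143 trillion) = +¥114.4 trillion.
Expenditure multiplier = 1/(1 − MPC) = 1/(1 − 0.8) = 1/0.2 = 5.
The tax multiplier is −c × k = −4, so ΔY = k × (−c·ΔT) = (+¥114.4 trillion) / 0.2 = +¥572 trillion.

+¥572 trillion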